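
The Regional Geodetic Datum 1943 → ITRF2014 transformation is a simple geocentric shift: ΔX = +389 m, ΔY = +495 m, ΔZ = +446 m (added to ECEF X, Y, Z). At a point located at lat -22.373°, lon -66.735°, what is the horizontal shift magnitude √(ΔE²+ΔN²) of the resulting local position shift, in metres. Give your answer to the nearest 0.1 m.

At φ = -22.373°, λ = -66.735°: sin φ = -0.380635, cos φ = 0.924726, sin λ = -0.918688, cos λ = 0.394984.
ΔE = −sin λ·ΔX + cos λ·ΔY = −(-0.918688)·(389) + (0.394984)·(495) = 552.89 m.
ΔN = −sin φ cos λ·ΔX − sin φ sin λ·ΔY + cos φ·ΔZ = −(-0.380635)(0.394984)(389) − (-0.380635)(-0.918688)(495) + (0.924726)(446) = 297.82 m.
Horizontal magnitude = √(ΔE² + ΔN²) = √(552.89² + 297.82²) = 628.00 m.

628.0 m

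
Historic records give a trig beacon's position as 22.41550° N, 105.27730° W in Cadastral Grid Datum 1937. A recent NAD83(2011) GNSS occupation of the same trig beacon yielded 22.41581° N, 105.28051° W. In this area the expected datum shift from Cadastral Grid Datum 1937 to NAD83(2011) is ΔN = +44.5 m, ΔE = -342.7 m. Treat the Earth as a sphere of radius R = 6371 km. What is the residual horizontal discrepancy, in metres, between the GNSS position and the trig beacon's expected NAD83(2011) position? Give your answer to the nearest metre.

Observed coordinate differences: Δφ = +0.00031°, Δλ = -0.00321°.
Converting to metres (1° lat = 111195 m, cos φ = 0.924443): observed ΔN = 34.5 m, observed ΔE = -330.0 m.
Subtracting the expected shift leaves a residual of 34.5 − (44.5) = -10.0 m north and -330.0 − (-342.7) = 12.7 m east.
Residual distance = √((-10.0)² + 12.7²) = 16.2 m.

16 m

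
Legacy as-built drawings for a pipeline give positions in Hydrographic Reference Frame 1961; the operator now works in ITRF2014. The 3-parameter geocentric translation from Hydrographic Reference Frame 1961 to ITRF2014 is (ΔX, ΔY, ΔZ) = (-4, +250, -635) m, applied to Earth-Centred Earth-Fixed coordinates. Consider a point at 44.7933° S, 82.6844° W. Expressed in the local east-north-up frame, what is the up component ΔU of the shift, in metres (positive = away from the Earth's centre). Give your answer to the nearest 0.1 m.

ΔU = 271.1 m

At φ = -44.7933°, λ = -82.6844°: sin φ = -0.704551, cos φ = 0.709653, sin λ = -0.991860, cos λ = 0.127335.
ΔU = cos φ cos λ·ΔX + cos φ sin λ·ΔY + sin φ·ΔZ = (0.709653)(0.127335)(-4) + (0.709653)(-0.991860)(250) + (-0.704551)(-635) = 271.06 m.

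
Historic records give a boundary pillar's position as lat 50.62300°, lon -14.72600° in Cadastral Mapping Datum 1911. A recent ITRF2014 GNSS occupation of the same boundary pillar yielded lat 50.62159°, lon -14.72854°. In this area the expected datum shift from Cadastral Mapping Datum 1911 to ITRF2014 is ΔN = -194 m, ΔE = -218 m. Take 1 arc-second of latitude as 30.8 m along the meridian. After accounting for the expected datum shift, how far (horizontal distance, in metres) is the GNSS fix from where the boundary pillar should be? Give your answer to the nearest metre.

54 m

Observed coordinate differences: Δφ = -0.00141°, Δλ = -0.00254°.
Converting to metres (1° lat = 110880 m, cos φ = 0.634420): observed ΔN = -156.3 m, observed ΔE = -178.7 m.
Subtracting the expected shift leaves a residual of -156.3 − (-194) = 37.7 m north and -178.7 − (-218) = 39.3 m east.
Residual distance = √(37.7² + 39.3²) = 54.4 m.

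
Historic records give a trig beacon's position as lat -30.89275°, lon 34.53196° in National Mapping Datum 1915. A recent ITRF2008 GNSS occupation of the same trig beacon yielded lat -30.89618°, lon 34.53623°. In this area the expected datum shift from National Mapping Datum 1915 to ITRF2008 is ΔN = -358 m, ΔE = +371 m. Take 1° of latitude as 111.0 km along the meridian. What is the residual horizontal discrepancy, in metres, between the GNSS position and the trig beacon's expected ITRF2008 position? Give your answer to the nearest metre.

42 m

Observed coordinate differences: Δφ = -0.00343°, Δλ = +0.00427°.
Converting to metres (1° lat = 111000 m, cos φ = 0.858130): observed ΔN = -380.7 m, observed ΔE = 406.7 m.
Subtracting the expected shift leaves a residual of -380.7 − (-358) = -22.7 m north and 406.7 − (371) = 35.7 m east.
Residual distance = √((-22.7)² + 35.7²) = 42.3 m.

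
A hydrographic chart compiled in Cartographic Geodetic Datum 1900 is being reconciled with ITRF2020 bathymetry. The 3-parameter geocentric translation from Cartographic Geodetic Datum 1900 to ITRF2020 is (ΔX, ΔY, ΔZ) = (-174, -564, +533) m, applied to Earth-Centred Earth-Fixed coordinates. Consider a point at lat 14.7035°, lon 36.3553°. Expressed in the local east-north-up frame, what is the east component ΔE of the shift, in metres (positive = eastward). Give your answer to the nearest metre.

At φ = 14.7035°, λ = 36.3553°: sin φ = 0.253817, cos φ = 0.967252, sin λ = 0.592791, cos λ = 0.805357.
ΔE = −sin λ·ΔX + cos λ·ΔY = −(0.592791)·(-174) + (0.805357)·(-564) = -351.08 m.

ΔE = -351 m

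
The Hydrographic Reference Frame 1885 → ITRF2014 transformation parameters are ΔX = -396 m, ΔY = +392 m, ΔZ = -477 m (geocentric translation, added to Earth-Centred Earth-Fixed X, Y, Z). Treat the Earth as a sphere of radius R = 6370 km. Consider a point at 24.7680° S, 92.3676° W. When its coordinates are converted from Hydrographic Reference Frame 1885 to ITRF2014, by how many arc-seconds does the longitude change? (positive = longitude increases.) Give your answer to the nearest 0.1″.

sin φ = -0.418945, cos φ = 0.908012, sin λ = -0.999146, cos λ = -0.041311.
East component: ΔE = −sin λ·ΔX + cos λ·ΔY = −(-0.999146)(-396) + (-0.041311)(392) = -411.86 m.
1° of latitude spans πR/180 = 111177 m; at latitude φ, 1° of longitude spans that × cos φ = 100950.4 m, so Δλ = -411.86 / 100950.4 × 3600 = -14.687″.

Δλ = -14.7″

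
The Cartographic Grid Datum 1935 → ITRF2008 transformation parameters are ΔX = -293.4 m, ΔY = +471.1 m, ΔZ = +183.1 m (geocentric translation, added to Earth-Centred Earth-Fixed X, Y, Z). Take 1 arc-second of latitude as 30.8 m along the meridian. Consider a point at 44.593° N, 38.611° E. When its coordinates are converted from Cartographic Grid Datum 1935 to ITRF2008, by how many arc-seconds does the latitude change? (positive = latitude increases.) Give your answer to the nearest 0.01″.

sin φ = 0.702066, cos φ = 0.712112, sin λ = 0.624030, cos λ = 0.781401.
North component: ΔN = −sin φ cos λ·ΔX − sin φ sin λ·ΔY + cos φ·ΔZ = −(0.702066)(0.781401)(-293.4) − (0.702066)(0.624030)(471.1) + (0.712112)(183.1) = 84.95 m.
1° of latitude spans 3600 × 30.80 = 110880 m, so Δφ = 84.95 / 110880 × 3600 = 2.758″.

Δφ = 2.76″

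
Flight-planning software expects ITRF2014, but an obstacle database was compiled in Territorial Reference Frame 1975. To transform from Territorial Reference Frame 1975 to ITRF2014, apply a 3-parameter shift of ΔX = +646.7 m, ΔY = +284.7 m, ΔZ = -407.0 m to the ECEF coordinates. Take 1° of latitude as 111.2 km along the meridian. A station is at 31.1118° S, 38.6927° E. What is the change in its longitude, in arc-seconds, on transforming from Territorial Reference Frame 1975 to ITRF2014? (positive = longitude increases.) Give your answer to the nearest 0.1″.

sin φ = -0.516710, cos φ = 0.856161, sin λ = 0.625143, cos λ = 0.780510.
East component: ΔE = −sin λ·ΔX + cos λ·ΔY = −(0.625143)(646.7) + (0.780510)(284.7) = -182.07 m.
1° of latitude spans 111200 m; at latitude φ, 1° of longitude spans that × cos φ = 95205.1 m, so Δλ = -182.07 / 95205.1 × 3600 = -6.885″.

Δλ = -6.9″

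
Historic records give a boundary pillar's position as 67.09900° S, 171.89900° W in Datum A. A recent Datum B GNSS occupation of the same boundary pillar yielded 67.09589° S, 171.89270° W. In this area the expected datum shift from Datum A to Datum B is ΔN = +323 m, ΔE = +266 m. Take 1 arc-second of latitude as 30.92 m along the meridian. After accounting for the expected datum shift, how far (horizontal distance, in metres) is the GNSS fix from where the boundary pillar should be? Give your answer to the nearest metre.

Observed coordinate differences: Δφ = +0.00311°, Δλ = +0.00630°.
Converting to metres (1° lat = 111312 m, cos φ = 0.389140): observed ΔN = 346.2 m, observed ΔE = 272.9 m.
Subtracting the expected shift leaves a residual of 346.2 − (323) = 23.2 m north and 272.9 − (266) = 6.9 m east.
Residual distance = √(23.2² + 6.9²) = 24.2 m.

24 m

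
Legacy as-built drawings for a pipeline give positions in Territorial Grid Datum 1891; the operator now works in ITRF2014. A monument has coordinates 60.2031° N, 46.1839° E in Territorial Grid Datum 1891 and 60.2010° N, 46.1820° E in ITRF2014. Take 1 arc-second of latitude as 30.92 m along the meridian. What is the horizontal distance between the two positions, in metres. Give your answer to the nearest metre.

256 m

Δφ = 60.2010° − 60.2031° = -0.0021°; Δλ = 46.1820° − 46.1839° = -0.0019°.
1° of latitude = 3600 × 30.92 = 111312 m.
ΔN = Δφ × 111312 = -233.8 m; ΔE = Δλ × 111312 × cos(60.2031°) = -0.0019 × 111312 × 0.496927 = -105.1 m.
Distance = √(ΔE² + ΔN²) = √((-105.1)² + (-233.8)²) = 256.3 m.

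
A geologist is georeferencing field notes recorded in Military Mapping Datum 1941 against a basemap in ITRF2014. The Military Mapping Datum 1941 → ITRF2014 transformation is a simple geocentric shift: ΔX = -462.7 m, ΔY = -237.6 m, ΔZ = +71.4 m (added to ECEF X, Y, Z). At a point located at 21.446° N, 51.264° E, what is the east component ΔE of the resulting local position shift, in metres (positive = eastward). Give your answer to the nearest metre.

ΔE = 212 m

The local east axis at (φ, λ) is (−sin λ, cos λ, 0), so ΔE = −sin(51.264°)·(-462.7) + cos(51.264°)·(-237.6) = 212.25 m.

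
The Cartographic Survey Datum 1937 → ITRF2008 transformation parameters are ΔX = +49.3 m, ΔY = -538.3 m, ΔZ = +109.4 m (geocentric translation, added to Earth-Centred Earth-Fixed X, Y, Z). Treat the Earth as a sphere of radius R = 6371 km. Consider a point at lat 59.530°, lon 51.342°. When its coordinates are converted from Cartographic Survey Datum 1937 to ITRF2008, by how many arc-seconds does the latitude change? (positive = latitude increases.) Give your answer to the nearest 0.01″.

Δφ = 12.67″

sin φ = 0.861895, cos φ = 0.507087, sin λ = 0.780889, cos λ = 0.624670.
North component: ΔN = −sin φ cos λ·ΔX − sin φ sin λ·ΔY + cos φ·ΔZ = −(0.861895)(0.624670)(49.3) − (0.861895)(0.780889)(-538.3) + (0.507087)(109.4) = 391.23 m.
1° of latitude spans πR/180 = 111195 m, so Δφ = 391.23 / 111195 × 3600 = 12.666″.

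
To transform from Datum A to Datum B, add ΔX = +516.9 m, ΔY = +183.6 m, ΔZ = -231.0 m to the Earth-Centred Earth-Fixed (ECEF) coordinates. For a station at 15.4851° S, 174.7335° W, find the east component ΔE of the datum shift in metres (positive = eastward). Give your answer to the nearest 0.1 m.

The local east axis at (φ, λ) is (−sin λ, cos λ, 0), so ΔE = −sin(-174.7335°)·516.9 + cos(-174.7335°)·183.6 = -135.38 m.

ΔE = -135.4 m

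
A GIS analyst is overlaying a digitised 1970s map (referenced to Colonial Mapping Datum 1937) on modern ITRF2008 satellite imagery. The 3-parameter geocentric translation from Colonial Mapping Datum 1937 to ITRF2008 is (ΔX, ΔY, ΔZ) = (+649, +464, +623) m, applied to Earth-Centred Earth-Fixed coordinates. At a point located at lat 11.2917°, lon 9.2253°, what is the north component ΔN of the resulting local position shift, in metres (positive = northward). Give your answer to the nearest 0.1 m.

ΔN = 470.9 m

At φ = 11.2917°, λ = 9.2253°: sin φ = 0.195804, cos φ = 0.980643, sin λ = 0.160317, cos λ = 0.987066.
ΔN = −sin φ cos λ·ΔX − sin φ sin λ·ΔY + cos φ·ΔZ = −(0.195804)(0.987066)(649) − (0.195804)(0.160317)(464) + (0.980643)(623) = 470.94 m.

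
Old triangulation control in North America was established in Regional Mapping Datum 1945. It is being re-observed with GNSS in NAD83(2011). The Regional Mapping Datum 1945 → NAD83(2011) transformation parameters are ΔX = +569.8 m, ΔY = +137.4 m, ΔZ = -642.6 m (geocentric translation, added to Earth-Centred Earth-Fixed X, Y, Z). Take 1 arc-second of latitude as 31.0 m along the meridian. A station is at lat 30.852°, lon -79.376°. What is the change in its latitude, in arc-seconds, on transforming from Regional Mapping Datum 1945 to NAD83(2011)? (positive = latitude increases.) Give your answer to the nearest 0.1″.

Δφ = -17.3″

sin φ = 0.512822, cos φ = 0.858495, sin λ = -0.982858, cos λ = 0.184363.
North component: ΔN = −sin φ cos λ·ΔX − sin φ sin λ·ΔY + cos φ·ΔZ = −(0.512822)(0.184363)(569.8) − (0.512822)(-0.982858)(137.4) + (0.858495)(-642.6) = -536.29 m.
1° of latitude spans 3600 × 31.00 = 111600 m, so Δφ = -536.29 / 111600 × 3600 = -17.300″.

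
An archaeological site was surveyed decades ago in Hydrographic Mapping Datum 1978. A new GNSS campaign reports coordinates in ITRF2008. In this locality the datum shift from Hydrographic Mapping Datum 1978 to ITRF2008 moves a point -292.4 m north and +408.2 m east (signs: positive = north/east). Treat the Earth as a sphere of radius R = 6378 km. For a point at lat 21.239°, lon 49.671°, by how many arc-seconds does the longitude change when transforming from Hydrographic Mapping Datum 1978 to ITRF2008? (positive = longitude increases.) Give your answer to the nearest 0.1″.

At latitude 21.239°, cos φ = 0.932077.
One radian of longitude at latitude φ spans R cos φ, so Δλ = ΔE / (R cos φ) = 408.2 / (6378000 × 0.932077) = 6.8665e-05 rad = 14.163″.

Δλ = 14.2″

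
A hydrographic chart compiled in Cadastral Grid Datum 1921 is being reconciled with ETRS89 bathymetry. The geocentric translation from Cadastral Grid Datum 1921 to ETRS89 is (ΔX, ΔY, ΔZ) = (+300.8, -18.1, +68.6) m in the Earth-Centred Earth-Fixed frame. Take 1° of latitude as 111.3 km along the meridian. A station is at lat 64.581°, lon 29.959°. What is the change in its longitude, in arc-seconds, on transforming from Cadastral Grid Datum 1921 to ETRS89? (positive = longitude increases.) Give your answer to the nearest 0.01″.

sin φ = 0.903193, cos φ = 0.429235, sin λ = 0.499380, cos λ = 0.866383.
East component: ΔE = −sin λ·ΔX + cos λ·ΔY = −(0.499380)(300.8) + (0.866383)(-18.1) = -165.90 m.
1° of latitude spans 111300 m; at latitude φ, 1° of longitude spans that × cos φ = 47773.8 m, so Δλ = -165.90 / 47773.8 × 3600 = -12.501″.

Δλ = -12.50″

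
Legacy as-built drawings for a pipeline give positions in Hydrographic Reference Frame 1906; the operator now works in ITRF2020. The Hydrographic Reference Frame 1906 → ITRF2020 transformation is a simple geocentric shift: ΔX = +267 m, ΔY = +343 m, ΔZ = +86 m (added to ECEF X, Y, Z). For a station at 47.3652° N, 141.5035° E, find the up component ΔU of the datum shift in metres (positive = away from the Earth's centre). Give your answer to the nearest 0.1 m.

ΔU = 66.3 m

At φ = 47.3652°, λ = 141.5035°: sin φ = 0.735686, cos φ = 0.677323, sin λ = 0.622467, cos λ = -0.782646.
ΔU = cos φ cos λ·ΔX + cos φ sin λ·ΔY + sin φ·ΔZ = (0.677323)(-0.782646)(267) + (0.677323)(0.622467)(343) + (0.735686)(86) = 66.34 m.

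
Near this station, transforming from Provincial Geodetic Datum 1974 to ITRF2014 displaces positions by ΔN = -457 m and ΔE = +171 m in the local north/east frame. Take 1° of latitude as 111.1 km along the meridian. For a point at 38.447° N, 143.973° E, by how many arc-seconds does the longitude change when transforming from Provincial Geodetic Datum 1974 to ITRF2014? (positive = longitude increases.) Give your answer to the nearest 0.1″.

Δλ = 7.1″

At latitude 38.447°, cos φ = 0.783184.
1° of longitude at this latitude = 111.1 × cos φ = 87.01 km, so Δλ = 171.0 / 87011.7 = 0.0019653° = 7.075″.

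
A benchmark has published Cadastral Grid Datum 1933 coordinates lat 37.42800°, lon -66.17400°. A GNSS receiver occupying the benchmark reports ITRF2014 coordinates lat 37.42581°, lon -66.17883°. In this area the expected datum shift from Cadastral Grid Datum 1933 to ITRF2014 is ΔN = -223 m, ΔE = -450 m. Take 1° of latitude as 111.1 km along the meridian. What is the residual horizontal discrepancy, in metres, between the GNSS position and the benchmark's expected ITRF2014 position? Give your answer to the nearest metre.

31 m

Observed coordinate differences: Δφ = -0.00219°, Δλ = -0.00483°.
Converting to metres (1° lat = 111100 m, cos φ = 0.794118): observed ΔN = -243.3 m, observed ΔE = -426.1 m.
Subtracting the expected shift leaves a residual of -243.3 − (-223) = -20.3 m north and -426.1 − (-450) = 23.9 m east.
Residual distance = √((-20.3)² + 23.9²) = 31.3 m.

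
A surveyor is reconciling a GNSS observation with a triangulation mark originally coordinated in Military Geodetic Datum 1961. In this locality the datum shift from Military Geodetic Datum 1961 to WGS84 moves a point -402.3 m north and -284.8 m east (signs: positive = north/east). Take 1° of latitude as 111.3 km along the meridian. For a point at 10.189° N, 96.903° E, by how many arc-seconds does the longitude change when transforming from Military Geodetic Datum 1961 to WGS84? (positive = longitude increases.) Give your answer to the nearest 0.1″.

Δλ = -9.4″

At latitude 10.189°, cos φ = 0.984230.
1° of longitude at this latitude = 111.3 × cos φ = 109.54 km, so Δλ = -284.8 / 109544.8 = -0.0025999° = -9.359″.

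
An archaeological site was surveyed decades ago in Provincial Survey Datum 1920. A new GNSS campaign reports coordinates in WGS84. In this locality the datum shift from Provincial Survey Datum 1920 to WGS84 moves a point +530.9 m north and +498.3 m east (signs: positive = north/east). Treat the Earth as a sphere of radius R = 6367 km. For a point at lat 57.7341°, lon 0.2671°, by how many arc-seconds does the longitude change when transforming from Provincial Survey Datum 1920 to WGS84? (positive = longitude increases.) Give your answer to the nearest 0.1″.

Δλ = 30.2″

At latitude 57.7341°, cos φ = 0.533849.
One radian of longitude at latitude φ spans R cos φ, so Δλ = ΔE / (R cos φ) = 498.3 / (6367000 × 0.533849) = 1.4660e-04 rad = 30.239″.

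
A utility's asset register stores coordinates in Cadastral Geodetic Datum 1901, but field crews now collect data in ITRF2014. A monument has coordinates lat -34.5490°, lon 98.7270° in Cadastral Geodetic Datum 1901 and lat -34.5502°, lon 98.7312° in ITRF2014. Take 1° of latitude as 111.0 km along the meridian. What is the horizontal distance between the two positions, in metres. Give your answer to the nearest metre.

Δφ = -34.5502° − -34.5490° = -0.0012°; Δλ = 98.7312° − 98.7270° = +0.0042°.
ΔN = Δφ × 111000 = -133.2 m; ΔE = Δλ × 111000 × cos(-34.5490°) = +0.0042 × 111000 × 0.823641 = 384.0 m.
Distance = √(ΔE² + ΔN²) = √(384.0² + (-133.2)²) = 406.4 m.

406 m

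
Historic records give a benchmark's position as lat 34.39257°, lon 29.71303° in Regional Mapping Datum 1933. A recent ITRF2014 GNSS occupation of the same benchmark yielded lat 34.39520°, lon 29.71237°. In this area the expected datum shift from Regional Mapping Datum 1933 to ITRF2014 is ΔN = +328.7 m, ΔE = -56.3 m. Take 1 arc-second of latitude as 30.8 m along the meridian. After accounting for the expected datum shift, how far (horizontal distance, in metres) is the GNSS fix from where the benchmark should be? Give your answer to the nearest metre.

Observed coordinate differences: Δφ = +0.00263°, Δλ = -0.00066°.
Converting to metres (1° lat = 110880 m, cos φ = 0.825187): observed ΔN = 291.6 m, observed ΔE = -60.4 m.
Subtracting the expected shift leaves a residual of 291.6 − (328.7) = -37.1 m north and -60.4 − (-56.3) = -4.1 m east.
Residual distance = √((-37.1)² + (-4.1)²) = 37.3 m.

37 m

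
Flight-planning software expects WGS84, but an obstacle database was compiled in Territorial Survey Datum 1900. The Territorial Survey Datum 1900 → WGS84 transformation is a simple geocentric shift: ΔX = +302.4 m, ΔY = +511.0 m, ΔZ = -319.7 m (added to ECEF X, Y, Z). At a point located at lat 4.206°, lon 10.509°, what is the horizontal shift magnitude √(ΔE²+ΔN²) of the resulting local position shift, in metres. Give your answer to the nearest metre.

The local east axis at (φ, λ) is (−sin λ, cos λ, 0), so ΔE = −sin(10.509°)·302.4 + cos(10.509°)·511.0 = 447.27 m.
The local north axis is (−sin φ cos λ, −sin φ sin λ, cos φ), giving ΔN = -21.807 − 6.836 − 318.839 = -347.48 m.
Horizontal magnitude = √(ΔE² + ΔN²) = √(447.27² + (-347.48)²) = 566.39 m.

566 m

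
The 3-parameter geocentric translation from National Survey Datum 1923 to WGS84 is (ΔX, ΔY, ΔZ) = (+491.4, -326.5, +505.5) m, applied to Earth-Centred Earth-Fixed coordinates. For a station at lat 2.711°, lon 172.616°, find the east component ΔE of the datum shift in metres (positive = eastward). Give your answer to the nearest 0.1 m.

At φ = 2.711°, λ = 172.616°: sin φ = 0.047298, cos φ = 0.998881, sin λ = 0.128519, cos λ = -0.991707.
ΔE = −sin λ·ΔX + cos λ·ΔY = −(0.128519)·(491.4) + (-0.991707)·(-326.5) = 260.64 m.

ΔE = 260.6 m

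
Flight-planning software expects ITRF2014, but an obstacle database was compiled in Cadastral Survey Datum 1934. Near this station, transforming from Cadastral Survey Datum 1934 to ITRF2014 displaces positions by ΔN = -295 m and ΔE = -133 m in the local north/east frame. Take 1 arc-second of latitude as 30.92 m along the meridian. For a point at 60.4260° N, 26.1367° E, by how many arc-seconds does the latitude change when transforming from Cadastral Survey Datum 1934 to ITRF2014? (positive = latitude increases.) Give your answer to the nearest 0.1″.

1″ of latitude = 30.92 m, so Δφ = -295.0 / 30.92 = -9.541″.

Δφ = -9.5″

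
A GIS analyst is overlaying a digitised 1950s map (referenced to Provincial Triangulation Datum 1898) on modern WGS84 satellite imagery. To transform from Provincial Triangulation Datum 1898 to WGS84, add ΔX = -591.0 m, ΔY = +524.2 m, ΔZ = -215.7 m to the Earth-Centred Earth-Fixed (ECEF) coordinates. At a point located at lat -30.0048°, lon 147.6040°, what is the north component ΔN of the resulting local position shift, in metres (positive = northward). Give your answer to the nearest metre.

At φ = -30.0048°, λ = 147.6040°: sin φ = -0.500073, cos φ = 0.865984, sin λ = 0.535768, cos λ = -0.844365.
ΔN = −sin φ cos λ·ΔX − sin φ sin λ·ΔY + cos φ·ΔZ = −(-0.500073)(-0.844365)(-591.0) − (-0.500073)(0.535768)(524.2) + (0.865984)(-215.7) = 203.20 m.

ΔN = 203 m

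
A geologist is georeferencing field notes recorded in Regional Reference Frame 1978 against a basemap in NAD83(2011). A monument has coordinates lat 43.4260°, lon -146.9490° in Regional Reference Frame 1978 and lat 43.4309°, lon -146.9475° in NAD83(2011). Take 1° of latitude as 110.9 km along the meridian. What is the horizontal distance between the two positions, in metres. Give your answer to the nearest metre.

557 m

Δφ = 43.4309° − 43.4260° = +0.0049°; Δλ = -146.9475° − -146.9490° = +0.0015°.
ΔN = Δφ × 110900 = 543.4 m; ΔE = Δλ × 110900 × cos(43.4260°) = +0.0015 × 110900 × 0.726263 = 120.8 m.
Distance = √(ΔE² + ΔN²) = √(120.8² + 543.4²) = 556.7 m.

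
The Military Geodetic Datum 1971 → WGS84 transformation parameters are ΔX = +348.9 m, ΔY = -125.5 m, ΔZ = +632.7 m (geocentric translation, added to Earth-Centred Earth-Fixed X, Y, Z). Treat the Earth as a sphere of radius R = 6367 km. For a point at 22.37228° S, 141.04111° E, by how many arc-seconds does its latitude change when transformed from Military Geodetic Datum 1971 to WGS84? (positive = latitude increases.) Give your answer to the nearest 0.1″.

sin φ = -0.380623, cos φ = 0.924730, sin λ = 0.628763, cos λ = -0.777597.
North component: ΔN = −sin φ cos λ·ΔX − sin φ sin λ·ΔY + cos φ·ΔZ = −(-0.380623)(-0.777597)(348.9) − (-0.380623)(0.628763)(-125.5) + (0.924730)(632.7) = 451.78 m.
1° of latitude spans πR/180 = 111125 m, so Δφ = 451.78 / 111125 × 3600 = 14.636″.

Δφ = 14.6″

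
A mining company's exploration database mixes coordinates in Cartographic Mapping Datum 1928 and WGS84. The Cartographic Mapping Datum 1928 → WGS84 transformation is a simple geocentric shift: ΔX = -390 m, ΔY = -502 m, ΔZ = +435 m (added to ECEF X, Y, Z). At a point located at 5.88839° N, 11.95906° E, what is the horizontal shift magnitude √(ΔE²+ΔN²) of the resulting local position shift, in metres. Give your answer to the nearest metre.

633 m

At φ = 5.88839°, λ = 11.95906°: sin φ = 0.102591, cos φ = 0.994724, sin λ = 0.207213, cos λ = 0.978296.
ΔE = −sin λ·ΔX + cos λ·ΔY = −(0.207213)·(-390) + (0.978296)·(-502) = -410.29 m.
ΔN = −sin φ cos λ·ΔX − sin φ sin λ·ΔY + cos φ·ΔZ = −(0.102591)(0.978296)(-390) − (0.102591)(0.207213)(-502) + (0.994724)(435) = 482.52 m.
Horizontal magnitude = √(ΔE² + ΔN²) = √((-410.29)² + 482.52²) = 633.37 m.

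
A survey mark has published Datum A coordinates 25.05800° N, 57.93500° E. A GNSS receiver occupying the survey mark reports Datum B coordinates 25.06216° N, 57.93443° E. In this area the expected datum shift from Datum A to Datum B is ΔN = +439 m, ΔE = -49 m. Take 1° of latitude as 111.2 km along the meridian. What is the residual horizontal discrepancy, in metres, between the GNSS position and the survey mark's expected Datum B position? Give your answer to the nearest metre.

25 m

Observed coordinate differences: Δφ = +0.00416°, Δλ = -0.00057°.
Converting to metres (1° lat = 111200 m, cos φ = 0.905880): observed ΔN = 462.6 m, observed ΔE = -57.4 m.
Subtracting the expected shift leaves a residual of 462.6 − (439) = 23.6 m north and -57.4 − (-49) = -8.4 m east.
Residual distance = √(23.6² + (-8.4)²) = 25.0 m.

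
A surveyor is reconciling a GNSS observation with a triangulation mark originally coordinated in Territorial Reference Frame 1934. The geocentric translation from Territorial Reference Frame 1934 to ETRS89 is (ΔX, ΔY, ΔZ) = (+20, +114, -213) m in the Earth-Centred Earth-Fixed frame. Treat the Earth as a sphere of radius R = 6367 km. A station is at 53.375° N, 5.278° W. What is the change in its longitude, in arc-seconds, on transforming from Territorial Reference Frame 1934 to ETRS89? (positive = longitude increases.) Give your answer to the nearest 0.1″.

sin φ = 0.802557, cos φ = 0.596575, sin λ = -0.091988, cos λ = 0.995760.
East component: ΔE = −sin λ·ΔX + cos λ·ΔY = −(-0.091988)(20) + (0.995760)(114) = 115.36 m.
1° of latitude spans πR/180 = 111125 m; at latitude φ, 1° of longitude spans that × cos φ = 66294.5 m, so Δλ = 115.36 / 66294.5 × 3600 = 6.264″.

Δλ = 6.3″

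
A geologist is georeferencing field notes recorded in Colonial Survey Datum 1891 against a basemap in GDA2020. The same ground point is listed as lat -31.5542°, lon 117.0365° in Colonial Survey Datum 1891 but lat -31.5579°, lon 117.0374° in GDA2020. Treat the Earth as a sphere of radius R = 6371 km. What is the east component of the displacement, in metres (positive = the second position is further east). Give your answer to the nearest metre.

Δφ = -31.5579° − -31.5542° = -0.0037°; Δλ = 117.0374° − 117.0365° = +0.0009°.
1° along a meridian = πR/180 = 111195 m.
ΔN = Δφ × 111195 = -411.4 m; ΔE = Δλ × 111195 × cos(-31.5542°) = +0.0009 × 111195 × 0.852146 = 85.3 m.

ΔE = 85 m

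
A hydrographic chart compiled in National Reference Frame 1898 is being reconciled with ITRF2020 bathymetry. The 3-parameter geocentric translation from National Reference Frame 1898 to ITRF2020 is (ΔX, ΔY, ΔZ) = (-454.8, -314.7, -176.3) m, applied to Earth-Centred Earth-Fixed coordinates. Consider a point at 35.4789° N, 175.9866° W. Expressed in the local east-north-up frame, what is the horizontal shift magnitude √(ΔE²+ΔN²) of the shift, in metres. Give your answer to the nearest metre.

506 m

At φ = 35.4789°, λ = -175.9866°: sin φ = 0.580403, cos φ = 0.814329, sin λ = -0.069990, cos λ = -0.997548.
ΔE = −sin λ·ΔX + cos λ·ΔY = −(-0.069990)·(-454.8) + (-0.997548)·(-314.7) = 282.10 m.
ΔN = −sin φ cos λ·ΔX − sin φ sin λ·ΔY + cos φ·ΔZ = −(0.580403)(-0.997548)(-454.8) − (0.580403)(-0.069990)(-314.7) + (0.814329)(-176.3) = -419.67 m.
Horizontal magnitude = √(ΔE² + ΔN²) = √(282.10² + (-419.67)²) = 505.67 m.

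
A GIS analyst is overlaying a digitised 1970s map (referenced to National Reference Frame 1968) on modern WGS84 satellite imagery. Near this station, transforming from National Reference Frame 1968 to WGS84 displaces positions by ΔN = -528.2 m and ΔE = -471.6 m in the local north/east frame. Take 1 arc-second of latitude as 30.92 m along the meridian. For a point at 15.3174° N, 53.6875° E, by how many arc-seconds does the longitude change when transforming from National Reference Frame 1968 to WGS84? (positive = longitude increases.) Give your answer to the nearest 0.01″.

Δλ = -15.81″

At latitude 15.3174°, cos φ = 0.964477.
1″ of longitude at this latitude = 30.92 × cos φ = 29.8216 m, so Δλ = -471.6 / 29.8216 = -15.814″.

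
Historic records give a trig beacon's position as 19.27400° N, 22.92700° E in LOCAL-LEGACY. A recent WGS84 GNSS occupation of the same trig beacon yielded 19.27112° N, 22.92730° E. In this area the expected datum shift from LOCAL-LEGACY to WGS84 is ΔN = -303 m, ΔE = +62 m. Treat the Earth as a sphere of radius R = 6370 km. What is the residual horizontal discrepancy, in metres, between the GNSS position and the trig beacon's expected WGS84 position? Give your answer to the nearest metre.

Observed coordinate differences: Δφ = -0.00288°, Δλ = +0.00030°.
Converting to metres (1° lat = 111177 m, cos φ = 0.943951): observed ΔN = -320.2 m, observed ΔE = 31.5 m.
Subtracting the expected shift leaves a residual of -320.2 − (-303) = -17.2 m north and 31.5 − (62) = -30.5 m east.
Residual distance = √((-17.2)² + (-30.5)²) = 35.0 m.

35 m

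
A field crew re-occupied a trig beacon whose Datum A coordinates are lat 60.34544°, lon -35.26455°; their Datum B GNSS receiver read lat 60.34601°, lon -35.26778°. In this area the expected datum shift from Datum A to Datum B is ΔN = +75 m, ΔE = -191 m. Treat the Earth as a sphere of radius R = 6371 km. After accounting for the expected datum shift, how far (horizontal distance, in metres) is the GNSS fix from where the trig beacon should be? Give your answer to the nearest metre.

Observed coordinate differences: Δφ = +0.00057°, Δλ = -0.00323°.
Converting to metres (1° lat = 111195 m, cos φ = 0.494770): observed ΔN = 63.4 m, observed ΔE = -177.7 m.
Subtracting the expected shift leaves a residual of 63.4 − (75) = -11.6 m north and -177.7 − (-191) = 13.3 m east.
Residual distance = √((-11.6)² + 13.3²) = 17.7 m.

18 m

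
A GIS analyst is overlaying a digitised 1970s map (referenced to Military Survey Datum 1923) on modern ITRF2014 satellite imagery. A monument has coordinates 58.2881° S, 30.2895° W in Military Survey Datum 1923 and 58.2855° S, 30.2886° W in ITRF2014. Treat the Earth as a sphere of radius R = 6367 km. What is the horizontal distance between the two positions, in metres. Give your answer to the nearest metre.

294 m

Δφ = -58.2855° − -58.2881° = +0.0026°; Δλ = -30.2886° − -30.2895° = +0.0009°.
1° along a meridian = πR/180 = 111125 m.
ΔN = Δφ × 111125 = 288.9 m; ΔE = Δλ × 111125 × cos(-58.2881°) = +0.0009 × 111125 × 0.525648 = 52.6 m.
Distance = √(ΔE² + ΔN²) = √(52.6² + 288.9²) = 293.7 m.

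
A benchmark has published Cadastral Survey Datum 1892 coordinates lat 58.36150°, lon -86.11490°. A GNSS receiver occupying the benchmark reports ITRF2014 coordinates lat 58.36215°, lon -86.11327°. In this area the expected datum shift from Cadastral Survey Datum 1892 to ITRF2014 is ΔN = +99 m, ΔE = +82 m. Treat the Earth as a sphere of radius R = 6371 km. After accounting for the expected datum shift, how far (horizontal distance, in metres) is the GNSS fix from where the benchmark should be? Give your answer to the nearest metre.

Observed coordinate differences: Δφ = +0.00065°, Δλ = +0.00163°.
Converting to metres (1° lat = 111195 m, cos φ = 0.524558): observed ΔN = 72.3 m, observed ΔE = 95.1 m.
Subtracting the expected shift leaves a residual of 72.3 − (99) = -26.7 m north and 95.1 − (82) = 13.1 m east.
Residual distance = √((-26.7)² + 13.1²) = 29.8 m.

30 m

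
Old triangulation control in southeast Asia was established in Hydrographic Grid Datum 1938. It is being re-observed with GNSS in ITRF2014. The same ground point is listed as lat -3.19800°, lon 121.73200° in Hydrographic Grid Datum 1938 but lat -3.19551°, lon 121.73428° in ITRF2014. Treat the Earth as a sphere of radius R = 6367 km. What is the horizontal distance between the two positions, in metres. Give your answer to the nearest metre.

375 m

Δφ = -3.19551° − -3.19800° = +0.00249°; Δλ = 121.73428° − 121.73200° = +0.00228°.
1° along a meridian = πR/180 = 111125 m.
ΔN = Δφ × 111125 = 276.7 m; ΔE = Δλ × 111125 × cos(-3.19800°) = +0.00228 × 111125 × 0.998443 = 253.0 m.
Distance = √(ΔE² + ΔN²) = √(253.0² + 276.7²) = 374.9 m.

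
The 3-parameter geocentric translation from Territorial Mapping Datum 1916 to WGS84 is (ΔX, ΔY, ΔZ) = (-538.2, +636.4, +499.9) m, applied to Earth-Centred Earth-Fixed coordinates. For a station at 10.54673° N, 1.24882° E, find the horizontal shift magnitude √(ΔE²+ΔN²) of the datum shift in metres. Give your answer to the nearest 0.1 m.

At φ = 10.54673°, λ = 1.24882°: sin φ = 0.183037, cos φ = 0.983106, sin λ = 0.021794, cos λ = 0.999762.
ΔE = −sin λ·ΔX + cos λ·ΔY = −(0.021794)·(-538.2) + (0.999762)·(636.4) = 647.98 m.
ΔN = −sin φ cos λ·ΔX − sin φ sin λ·ΔY + cos φ·ΔZ = −(0.183037)(0.999762)(-538.2) − (0.183037)(0.021794)(636.4) + (0.983106)(499.9) = 587.40 m.
Horizontal magnitude = √(ΔE² + ΔN²) = √(647.98² + 587.40²) = 874.60 m.

874.6 m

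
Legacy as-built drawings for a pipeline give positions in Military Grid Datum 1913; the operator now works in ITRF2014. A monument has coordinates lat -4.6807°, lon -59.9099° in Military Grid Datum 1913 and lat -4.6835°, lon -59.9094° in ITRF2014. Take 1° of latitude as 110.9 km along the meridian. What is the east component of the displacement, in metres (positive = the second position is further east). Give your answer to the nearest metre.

ΔE = 55 m

Δφ = -4.6835° − -4.6807° = -0.0028°; Δλ = -59.9094° − -59.9099° = +0.0005°.
ΔN = Δφ × 110900 = -310.5 m; ΔE = Δλ × 110900 × cos(-4.6807°) = +0.0005 × 110900 × 0.996665 = 55.3 m.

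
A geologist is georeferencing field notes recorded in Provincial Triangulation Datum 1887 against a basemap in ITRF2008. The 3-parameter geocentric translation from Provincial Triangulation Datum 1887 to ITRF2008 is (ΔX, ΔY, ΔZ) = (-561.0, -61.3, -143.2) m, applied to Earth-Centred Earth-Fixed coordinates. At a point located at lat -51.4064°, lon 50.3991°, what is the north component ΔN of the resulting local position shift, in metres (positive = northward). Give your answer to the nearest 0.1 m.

The local north axis is (−sin φ cos λ, −sin φ sin λ, cos φ), giving ΔN = -279.498 − 36.916 − 89.327 = -405.74 m.

ΔN = -405.7 m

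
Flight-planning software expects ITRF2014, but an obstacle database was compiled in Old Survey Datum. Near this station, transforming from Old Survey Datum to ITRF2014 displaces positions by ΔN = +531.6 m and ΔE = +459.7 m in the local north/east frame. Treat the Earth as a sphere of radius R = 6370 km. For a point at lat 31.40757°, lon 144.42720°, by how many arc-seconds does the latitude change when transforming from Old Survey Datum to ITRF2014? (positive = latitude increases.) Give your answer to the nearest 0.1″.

Δφ = 17.2″

On a sphere of radius R, 1 rad of latitude = R, so Δφ = ΔN / R = 531.6 / 6370000 = 8.3454e-05 rad = 17.214″.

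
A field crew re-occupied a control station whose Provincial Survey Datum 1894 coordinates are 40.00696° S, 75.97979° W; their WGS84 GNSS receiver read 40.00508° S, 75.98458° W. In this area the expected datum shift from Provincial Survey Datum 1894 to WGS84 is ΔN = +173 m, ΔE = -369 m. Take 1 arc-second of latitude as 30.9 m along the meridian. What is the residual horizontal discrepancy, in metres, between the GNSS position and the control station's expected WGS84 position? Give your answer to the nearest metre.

Observed coordinate differences: Δφ = +0.00188°, Δλ = -0.00479°.
Converting to metres (1° lat = 111240 m, cos φ = 0.765966): observed ΔN = 209.1 m, observed ΔE = -408.1 m.
Subtracting the expected shift leaves a residual of 209.1 − (173) = 36.1 m north and -408.1 − (-369) = -39.1 m east.
Residual distance = √(36.1² + (-39.1)²) = 53.3 m.

53 m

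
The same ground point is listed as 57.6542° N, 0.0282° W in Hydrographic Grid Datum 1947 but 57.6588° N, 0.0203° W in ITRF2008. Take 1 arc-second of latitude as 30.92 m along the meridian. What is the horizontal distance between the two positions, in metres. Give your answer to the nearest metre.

695 m

Δφ = 57.6588° − 57.6542° = +0.0046°; Δλ = -0.0203° − -0.0282° = +0.0079°.
1° of latitude = 3600 × 30.92 = 111312 m.
ΔN = Δφ × 111312 = 512.0 m; ΔE = Δλ × 111312 × cos(57.6542°) = +0.0079 × 111312 × 0.535028 = 470.5 m.
Distance = √(ΔE² + ΔN²) = √(470.5² + 512.0²) = 695.4 m.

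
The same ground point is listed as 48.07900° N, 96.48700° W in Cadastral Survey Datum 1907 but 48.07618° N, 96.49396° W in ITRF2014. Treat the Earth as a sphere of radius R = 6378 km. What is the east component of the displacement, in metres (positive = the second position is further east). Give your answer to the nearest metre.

Δφ = 48.07618° − 48.07900° = -0.00282°; Δλ = -96.49396° − -96.48700° = -0.00696°.
1° along a meridian = πR/180 = 111317 m.
ΔN = Δφ × 111317 = -313.9 m; ΔE = Δλ × 111317 × cos(48.07900°) = -0.00696 × 111317 × 0.668105 = -517.6 m.

ΔE = -518 m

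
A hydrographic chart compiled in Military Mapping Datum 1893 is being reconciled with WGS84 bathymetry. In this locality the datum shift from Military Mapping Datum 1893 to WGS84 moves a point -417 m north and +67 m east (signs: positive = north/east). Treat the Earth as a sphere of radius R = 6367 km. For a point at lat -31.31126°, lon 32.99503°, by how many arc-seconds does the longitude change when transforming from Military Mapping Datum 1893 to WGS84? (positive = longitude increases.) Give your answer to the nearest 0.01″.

At latitude -31.31126°, cos φ = 0.854357.
One radian of longitude at latitude φ spans R cos φ, so Δλ = ΔE / (R cos φ) = 67.0 / (6367000 × 0.854357) = 1.2317e-05 rad = 2.541″.

Δλ = 2.54″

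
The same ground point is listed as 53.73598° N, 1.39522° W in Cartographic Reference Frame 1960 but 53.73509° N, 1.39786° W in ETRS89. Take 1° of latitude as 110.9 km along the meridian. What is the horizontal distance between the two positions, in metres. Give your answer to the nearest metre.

199 m

Δφ = 53.73509° − 53.73598° = -0.00089°; Δλ = -1.39786° − -1.39522° = -0.00264°.
ΔN = Δφ × 110900 = -98.7 m; ΔE = Δλ × 110900 × cos(53.73598°) = -0.00264 × 110900 × 0.591507 = -173.2 m.
Distance = √(ΔE² + ΔN²) = √((-173.2)² + (-98.7)²) = 199.3 m.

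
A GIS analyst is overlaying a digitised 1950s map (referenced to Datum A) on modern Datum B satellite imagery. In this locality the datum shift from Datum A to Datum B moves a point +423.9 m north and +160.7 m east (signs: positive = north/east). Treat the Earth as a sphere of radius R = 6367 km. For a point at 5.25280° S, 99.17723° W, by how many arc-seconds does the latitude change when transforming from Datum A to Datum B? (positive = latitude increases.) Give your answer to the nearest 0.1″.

Δφ = 13.7″

On a sphere of radius R, 1 rad of latitude = R, so Δφ = ΔN / R = 423.9 / 6367000 = 6.6578e-05 rad = 13.733″.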